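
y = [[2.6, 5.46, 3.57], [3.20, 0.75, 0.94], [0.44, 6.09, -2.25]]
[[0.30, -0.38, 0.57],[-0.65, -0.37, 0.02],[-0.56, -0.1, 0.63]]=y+[[-2.30, -5.84, -3.00], [-3.85, -1.12, -0.92], [-1.00, -6.19, 2.88]]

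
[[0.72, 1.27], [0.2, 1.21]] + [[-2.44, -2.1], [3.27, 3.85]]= [[-1.72, -0.83],[3.47, 5.06]]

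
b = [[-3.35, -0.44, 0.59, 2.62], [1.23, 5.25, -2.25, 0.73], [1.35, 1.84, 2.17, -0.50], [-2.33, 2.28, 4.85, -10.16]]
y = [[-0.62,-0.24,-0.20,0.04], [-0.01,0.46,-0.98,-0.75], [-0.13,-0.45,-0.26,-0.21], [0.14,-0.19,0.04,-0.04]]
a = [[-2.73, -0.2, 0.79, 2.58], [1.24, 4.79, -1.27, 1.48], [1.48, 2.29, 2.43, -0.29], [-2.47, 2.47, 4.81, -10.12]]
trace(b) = -6.09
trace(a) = -5.63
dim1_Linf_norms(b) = [3.35, 5.25, 2.17, 10.16]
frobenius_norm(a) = 13.94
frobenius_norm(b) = 14.17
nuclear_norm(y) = 2.58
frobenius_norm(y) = 1.61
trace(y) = -0.46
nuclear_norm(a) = 23.62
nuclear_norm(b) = 24.31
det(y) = -0.00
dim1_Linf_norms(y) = [0.62, 0.98, 0.45, 0.19]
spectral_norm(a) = 11.96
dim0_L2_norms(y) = [0.65, 0.71, 1.03, 0.78]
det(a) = 579.99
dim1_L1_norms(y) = [1.1, 2.2, 1.05, 0.41]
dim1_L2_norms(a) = [3.84, 5.32, 3.66, 11.74]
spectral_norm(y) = 1.33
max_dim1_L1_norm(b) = 19.62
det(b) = 672.81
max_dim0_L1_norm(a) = 14.47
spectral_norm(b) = 11.94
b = y + a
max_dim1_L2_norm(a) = 11.74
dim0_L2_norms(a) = [4.16, 5.86, 5.59, 10.55]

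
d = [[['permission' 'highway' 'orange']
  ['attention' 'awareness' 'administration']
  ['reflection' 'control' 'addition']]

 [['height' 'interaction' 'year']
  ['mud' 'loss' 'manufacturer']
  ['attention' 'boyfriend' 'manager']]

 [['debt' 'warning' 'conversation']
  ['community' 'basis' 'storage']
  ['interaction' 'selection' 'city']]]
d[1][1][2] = 'manufacturer'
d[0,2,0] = 'reflection'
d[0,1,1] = 'awareness'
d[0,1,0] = 'attention'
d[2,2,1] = 'selection'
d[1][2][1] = 'boyfriend'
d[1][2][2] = 'manager'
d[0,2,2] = 'addition'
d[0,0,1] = 'highway'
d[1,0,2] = 'year'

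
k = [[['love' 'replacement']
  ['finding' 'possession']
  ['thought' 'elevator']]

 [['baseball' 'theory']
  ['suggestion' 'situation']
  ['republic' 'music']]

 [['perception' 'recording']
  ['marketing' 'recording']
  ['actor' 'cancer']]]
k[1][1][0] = 'suggestion'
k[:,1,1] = ['possession', 'situation', 'recording']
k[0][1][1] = 'possession'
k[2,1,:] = ['marketing', 'recording']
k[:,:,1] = [['replacement', 'possession', 'elevator'], ['theory', 'situation', 'music'], ['recording', 'recording', 'cancer']]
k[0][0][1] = 'replacement'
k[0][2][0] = 'thought'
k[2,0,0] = 'perception'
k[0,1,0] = 'finding'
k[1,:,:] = [['baseball', 'theory'], ['suggestion', 'situation'], ['republic', 'music']]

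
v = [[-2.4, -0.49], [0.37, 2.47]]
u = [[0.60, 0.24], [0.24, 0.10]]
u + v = [[-1.8, -0.25], [0.61, 2.57]]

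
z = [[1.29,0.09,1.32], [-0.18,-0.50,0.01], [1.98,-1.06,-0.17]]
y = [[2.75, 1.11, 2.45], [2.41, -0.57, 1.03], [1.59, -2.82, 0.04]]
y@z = [[8.20, -2.9, 3.22], [5.25, -0.59, 3.00], [2.64, 1.51, 2.06]]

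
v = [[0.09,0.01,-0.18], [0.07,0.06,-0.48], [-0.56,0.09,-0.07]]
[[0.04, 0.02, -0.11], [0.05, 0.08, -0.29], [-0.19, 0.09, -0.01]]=v @ [[0.34, -0.01, -0.06],[-0.01, 0.93, -0.05],[-0.06, -0.05, 0.59]]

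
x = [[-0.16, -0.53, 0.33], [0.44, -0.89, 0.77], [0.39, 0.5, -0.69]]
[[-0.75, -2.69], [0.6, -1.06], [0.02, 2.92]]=x@ [[1.73, 4.36], [2.7, 4.85], [2.91, 1.74]]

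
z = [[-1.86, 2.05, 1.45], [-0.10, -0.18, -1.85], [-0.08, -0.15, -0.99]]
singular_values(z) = [3.37, 1.7, 0.05]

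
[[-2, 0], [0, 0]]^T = [[-2, 0], [0, 0]]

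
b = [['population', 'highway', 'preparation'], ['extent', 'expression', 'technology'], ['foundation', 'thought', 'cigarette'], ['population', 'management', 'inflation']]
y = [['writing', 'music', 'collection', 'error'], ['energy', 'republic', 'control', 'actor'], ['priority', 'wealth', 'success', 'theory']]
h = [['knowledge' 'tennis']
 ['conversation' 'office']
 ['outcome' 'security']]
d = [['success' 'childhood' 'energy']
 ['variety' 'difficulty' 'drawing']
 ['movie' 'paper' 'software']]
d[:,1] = ['childhood', 'difficulty', 'paper']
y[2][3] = 'theory'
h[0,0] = 'knowledge'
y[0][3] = 'error'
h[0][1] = 'tennis'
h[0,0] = 'knowledge'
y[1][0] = 'energy'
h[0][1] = 'tennis'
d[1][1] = 'difficulty'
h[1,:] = ['conversation', 'office']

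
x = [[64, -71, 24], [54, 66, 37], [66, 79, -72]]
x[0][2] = 24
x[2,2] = -72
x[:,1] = [-71, 66, 79]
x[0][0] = 64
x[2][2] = -72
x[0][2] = 24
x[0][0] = 64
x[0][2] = 24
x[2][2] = -72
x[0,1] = -71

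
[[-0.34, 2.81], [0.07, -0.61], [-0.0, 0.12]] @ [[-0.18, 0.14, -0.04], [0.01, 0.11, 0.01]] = [[0.09, 0.26, 0.04], [-0.02, -0.06, -0.01], [0.0, 0.01, 0.00]]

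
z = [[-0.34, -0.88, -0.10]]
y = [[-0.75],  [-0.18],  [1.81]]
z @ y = [[0.23]]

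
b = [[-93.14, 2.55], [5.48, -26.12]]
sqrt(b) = [[9.65j, -0.17j],[-0.37j, 5.1j]]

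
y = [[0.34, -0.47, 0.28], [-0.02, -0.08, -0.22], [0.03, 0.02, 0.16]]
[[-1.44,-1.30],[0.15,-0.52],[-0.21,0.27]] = y@[[3.16, -4.76], [3.93, 0.81], [-2.40, 2.5]]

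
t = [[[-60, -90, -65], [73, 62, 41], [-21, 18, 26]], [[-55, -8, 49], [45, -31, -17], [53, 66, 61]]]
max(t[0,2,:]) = 26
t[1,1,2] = -17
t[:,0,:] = [[-60, -90, -65], [-55, -8, 49]]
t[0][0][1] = -90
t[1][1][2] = -17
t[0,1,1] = 62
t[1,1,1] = -31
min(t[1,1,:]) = -31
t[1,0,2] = 49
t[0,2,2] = 26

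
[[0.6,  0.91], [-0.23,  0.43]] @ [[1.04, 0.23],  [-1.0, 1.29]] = [[-0.29, 1.31], [-0.67, 0.5]]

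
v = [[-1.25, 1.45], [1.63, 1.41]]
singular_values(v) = [2.16, 1.91]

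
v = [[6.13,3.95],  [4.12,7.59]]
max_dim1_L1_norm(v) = 11.71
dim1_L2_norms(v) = [7.29, 8.64]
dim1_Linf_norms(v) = [6.13, 7.59]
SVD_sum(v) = [[4.5, 5.33], [5.46, 6.46]] + [[1.63, -1.38], [-1.34, 1.13]]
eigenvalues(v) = [2.76, 10.96]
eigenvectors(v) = [[-0.76, -0.63],[0.65, -0.77]]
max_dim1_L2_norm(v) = 8.64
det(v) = 30.25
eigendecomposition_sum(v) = [[1.63, -1.33],[-1.39, 1.13]] + [[4.50, 5.28], [5.51, 6.46]]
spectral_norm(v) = 10.96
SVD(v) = [[-0.64,-0.77], [-0.77,0.64]] @ diag([10.961029601211436, 2.760023565364371]) @ [[-0.65, -0.76],  [-0.76, 0.65]]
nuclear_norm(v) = 13.72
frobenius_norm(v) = 11.30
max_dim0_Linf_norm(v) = 7.59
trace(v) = 13.72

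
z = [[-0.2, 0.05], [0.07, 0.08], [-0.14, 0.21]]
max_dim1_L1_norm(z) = 0.35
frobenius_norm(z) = 0.34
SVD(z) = [[-0.61, 0.58], [0.01, -0.68], [-0.79, -0.45]] @ diag([0.3050173797250572, 0.15641099087231777]) @ [[0.76, -0.65], [-0.65, -0.76]]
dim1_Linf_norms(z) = [0.2, 0.08, 0.21]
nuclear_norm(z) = 0.46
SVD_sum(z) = [[-0.14, 0.12], [0.00, -0.00], [-0.19, 0.16]] + [[-0.06, -0.07], [0.07, 0.08], [0.05, 0.05]]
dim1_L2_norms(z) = [0.21, 0.11, 0.25]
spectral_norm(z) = 0.31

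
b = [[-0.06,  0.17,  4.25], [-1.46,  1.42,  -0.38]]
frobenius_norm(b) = 4.73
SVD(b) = [[-1.00, 0.09], [0.09, 1.00]] @ diag([4.267762326608521, 2.042940215371224]) @ [[-0.02, -0.01, -1.00],[-0.71, 0.7, 0.01]]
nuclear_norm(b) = 6.31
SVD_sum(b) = [[0.07, 0.04, 4.25], [-0.01, -0.0, -0.39]] + [[-0.13, 0.13, 0.0], [-1.45, 1.42, 0.01]]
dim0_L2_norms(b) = [1.46, 1.43, 4.27]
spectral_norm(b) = 4.27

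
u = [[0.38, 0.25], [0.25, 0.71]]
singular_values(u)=[0.84, 0.25]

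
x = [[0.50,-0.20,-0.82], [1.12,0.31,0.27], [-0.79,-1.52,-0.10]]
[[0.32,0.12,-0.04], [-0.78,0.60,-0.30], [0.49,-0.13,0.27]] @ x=[[0.33,  0.03,  -0.23], [0.52,  0.8,  0.83], [-0.11,  -0.55,  -0.46]]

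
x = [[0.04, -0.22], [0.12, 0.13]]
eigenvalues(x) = [(0.09+0.16j), (0.09-0.16j)]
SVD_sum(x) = [[-0.03, -0.21], [0.02, 0.14]] + [[0.07, -0.01], [0.1, -0.01]]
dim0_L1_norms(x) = [0.16, 0.35]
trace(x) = 0.17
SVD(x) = [[-0.83, 0.56],[0.56, 0.83]] @ diag([0.2573338983228507, 0.12279765785211355]) @ [[0.13, 0.99], [0.99, -0.13]]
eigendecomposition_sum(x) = [[(0.02+0.09j), -0.11+0.06j], [(0.06-0.03j), (0.07+0.07j)]] + [[(0.02-0.09j), -0.11-0.06j],[0.06+0.03j, 0.07-0.07j]]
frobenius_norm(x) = 0.29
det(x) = 0.03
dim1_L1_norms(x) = [0.26, 0.25]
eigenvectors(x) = [[(0.8+0j), 0.80-0.00j], [(-0.16-0.57j), (-0.16+0.57j)]]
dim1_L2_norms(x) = [0.22, 0.18]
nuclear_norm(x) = 0.38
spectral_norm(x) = 0.26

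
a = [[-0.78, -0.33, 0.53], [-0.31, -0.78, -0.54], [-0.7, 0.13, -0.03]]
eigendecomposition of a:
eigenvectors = [[(0.17-0.5j), 0.17+0.50j, (-0.49+0j)], [(-0.18+0.5j), (-0.18-0.5j), -0.84+0.00j], [0.66+0.00j, 0.66-0.00j, (-0.22+0j)]]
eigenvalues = [(-0.24+0.63j), (-0.24-0.63j), (-1.1+0j)]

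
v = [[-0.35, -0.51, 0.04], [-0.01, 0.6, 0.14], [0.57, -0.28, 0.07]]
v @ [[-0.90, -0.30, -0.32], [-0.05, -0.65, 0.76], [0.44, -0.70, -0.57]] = [[0.36,  0.41,  -0.30], [0.04,  -0.48,  0.38], [-0.47,  -0.04,  -0.44]]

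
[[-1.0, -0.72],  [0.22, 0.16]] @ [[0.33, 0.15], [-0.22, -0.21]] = [[-0.17, 0.00], [0.04, -0.0]]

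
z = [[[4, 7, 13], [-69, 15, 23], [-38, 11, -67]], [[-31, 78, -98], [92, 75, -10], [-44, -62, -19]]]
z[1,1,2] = -10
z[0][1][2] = 23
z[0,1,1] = 15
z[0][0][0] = 4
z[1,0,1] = 78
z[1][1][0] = 92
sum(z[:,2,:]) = -219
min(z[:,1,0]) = -69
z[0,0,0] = 4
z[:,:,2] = [[13, 23, -67], [-98, -10, -19]]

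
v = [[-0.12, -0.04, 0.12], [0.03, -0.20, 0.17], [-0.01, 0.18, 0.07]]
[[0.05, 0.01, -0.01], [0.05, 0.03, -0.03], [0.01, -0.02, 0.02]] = v @ [[-0.19, -0.03, 0.02],[-0.06, -0.13, 0.13],[0.24, 0.01, 0.00]]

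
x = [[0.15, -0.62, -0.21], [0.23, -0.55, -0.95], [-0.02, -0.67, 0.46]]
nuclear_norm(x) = 2.19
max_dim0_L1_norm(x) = 1.84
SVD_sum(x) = [[0.13, -0.4, -0.42],[0.24, -0.73, -0.77],[0.03, -0.08, -0.09]] + [[-0.01, -0.22, 0.21],  [0.01, 0.19, -0.17],  [-0.03, -0.59, 0.55]] + [[0.03, 0.00, 0.01], [-0.02, -0.00, -0.0], [-0.02, -0.0, -0.0]]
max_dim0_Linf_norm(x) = 0.95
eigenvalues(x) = [-0.87, 0.06, 0.88]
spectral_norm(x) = 1.25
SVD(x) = [[-0.48, 0.34, -0.81], [-0.87, -0.28, 0.4], [-0.1, 0.90, 0.43]] @ diag([1.2508817531396401, 0.896375246111082, 0.04007814643415298]) @ [[-0.22, 0.67, 0.71],[-0.04, -0.73, 0.68],[-0.98, -0.12, -0.18]]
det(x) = -0.04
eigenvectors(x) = [[-0.53,-0.98,0.2], [-0.75,-0.08,-0.52], [-0.39,-0.18,0.83]]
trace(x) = 0.06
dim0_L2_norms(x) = [0.28, 1.07, 1.08]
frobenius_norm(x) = 1.54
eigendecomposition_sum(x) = [[0.11, -0.52, -0.35], [0.15, -0.73, -0.5], [0.08, -0.37, -0.25]] + [[0.07,-0.03,-0.04], [0.01,-0.0,-0.0], [0.01,-0.01,-0.01]] + [[-0.03, -0.07, 0.18], [0.07, 0.18, -0.45], [-0.11, -0.29, 0.72]]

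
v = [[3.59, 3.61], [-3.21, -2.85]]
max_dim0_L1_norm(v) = 6.8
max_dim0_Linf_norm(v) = 3.61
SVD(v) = [[-0.76, 0.64], [0.64, 0.76]] @ diag([6.656219778389764, 0.20380937606723395]) @ [[-0.72,-0.69], [-0.69,0.72]]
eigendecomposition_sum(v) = [[1.80+0.01j, (1.81-0.6j)], [-1.61+0.54j, -1.43+1.09j]] + [[(1.8-0.01j), (1.81+0.6j)], [(-1.61-0.54j), -1.43-1.09j]]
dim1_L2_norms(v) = [5.09, 4.29]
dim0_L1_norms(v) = [6.8, 6.46]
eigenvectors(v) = [[0.73+0.00j, (0.73-0j)], [(-0.65+0.22j), (-0.65-0.22j)]]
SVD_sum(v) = [[3.68,3.52], [-3.1,-2.96]] + [[-0.09, 0.09], [-0.11, 0.11]]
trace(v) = 0.74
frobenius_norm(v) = 6.66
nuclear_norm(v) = 6.86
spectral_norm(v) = 6.66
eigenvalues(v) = [(0.37+1.1j), (0.37-1.1j)]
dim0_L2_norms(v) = [4.82, 4.6]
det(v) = 1.36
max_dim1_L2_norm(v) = 5.09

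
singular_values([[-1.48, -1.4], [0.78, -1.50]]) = [2.16, 1.54]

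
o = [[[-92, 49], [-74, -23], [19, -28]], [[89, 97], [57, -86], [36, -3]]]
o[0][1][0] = -74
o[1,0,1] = 97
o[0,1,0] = -74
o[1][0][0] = 89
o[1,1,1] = -86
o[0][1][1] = -23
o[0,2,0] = 19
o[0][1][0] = -74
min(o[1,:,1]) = -86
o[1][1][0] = 57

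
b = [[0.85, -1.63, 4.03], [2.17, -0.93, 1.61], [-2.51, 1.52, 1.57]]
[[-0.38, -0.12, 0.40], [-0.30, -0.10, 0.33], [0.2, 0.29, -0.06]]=b@[[-0.07, -0.01, 0.1], [0.07, 0.14, 0.03], [-0.05, 0.03, 0.09]]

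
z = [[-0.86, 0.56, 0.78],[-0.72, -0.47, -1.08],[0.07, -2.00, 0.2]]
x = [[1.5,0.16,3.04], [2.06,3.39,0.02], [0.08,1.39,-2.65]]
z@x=[[-0.07, 2.84, -4.67], [-2.13, -3.21, 0.66], [-4.0, -6.49, -0.36]]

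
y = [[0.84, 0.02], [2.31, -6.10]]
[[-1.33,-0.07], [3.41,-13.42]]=y @ [[-1.56, -0.13], [-1.15, 2.15]]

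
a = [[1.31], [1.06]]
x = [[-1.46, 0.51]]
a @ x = [[-1.91,0.67],[-1.55,0.54]]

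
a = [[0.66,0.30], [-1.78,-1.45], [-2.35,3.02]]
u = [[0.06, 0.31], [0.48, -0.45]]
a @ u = [[0.18, 0.07],[-0.80, 0.10],[1.31, -2.09]]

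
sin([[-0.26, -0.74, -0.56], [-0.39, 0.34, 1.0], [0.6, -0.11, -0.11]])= [[-0.21, -0.75, -0.57], [-0.39, 0.40, 1.01], [0.61, -0.11, -0.06]]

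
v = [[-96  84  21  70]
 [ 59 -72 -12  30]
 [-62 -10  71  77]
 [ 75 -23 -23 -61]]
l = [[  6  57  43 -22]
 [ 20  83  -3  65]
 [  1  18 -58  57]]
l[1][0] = 20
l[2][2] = -58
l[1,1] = 83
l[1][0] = 20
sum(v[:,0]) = -24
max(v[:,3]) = 77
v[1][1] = -72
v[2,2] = 71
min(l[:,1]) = 18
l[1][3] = 65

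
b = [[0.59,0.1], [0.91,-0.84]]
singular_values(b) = [1.3, 0.45]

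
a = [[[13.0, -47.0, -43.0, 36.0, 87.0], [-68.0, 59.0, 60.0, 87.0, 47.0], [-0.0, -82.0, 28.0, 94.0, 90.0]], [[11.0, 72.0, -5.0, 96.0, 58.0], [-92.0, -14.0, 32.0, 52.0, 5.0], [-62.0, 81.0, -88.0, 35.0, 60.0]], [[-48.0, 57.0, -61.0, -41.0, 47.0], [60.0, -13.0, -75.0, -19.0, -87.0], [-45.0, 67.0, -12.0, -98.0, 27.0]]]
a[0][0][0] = 13.0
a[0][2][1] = -82.0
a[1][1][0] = -92.0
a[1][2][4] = 60.0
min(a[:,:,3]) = -98.0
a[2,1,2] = -75.0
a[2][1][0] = 60.0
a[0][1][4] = 47.0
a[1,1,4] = 5.0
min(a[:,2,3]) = -98.0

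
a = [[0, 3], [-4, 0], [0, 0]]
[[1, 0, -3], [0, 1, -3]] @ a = [[0, 3], [-4, 0]]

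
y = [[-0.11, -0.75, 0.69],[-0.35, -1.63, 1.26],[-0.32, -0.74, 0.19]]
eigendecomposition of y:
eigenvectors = [[0.83+0.00j, 0.27-0.06j, 0.27+0.06j],[-0.44+0.00j, 0.74+0.00j, 0.74-0.00j],[-0.35+0.00j, 0.58+0.20j, (0.58-0.2j)]]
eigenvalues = [0j, (-0.78+0.38j), (-0.78-0.38j)]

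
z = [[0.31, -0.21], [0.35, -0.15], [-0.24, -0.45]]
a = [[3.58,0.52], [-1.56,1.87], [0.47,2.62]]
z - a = [[-3.27, -0.73], [1.91, -2.02], [-0.71, -3.07]]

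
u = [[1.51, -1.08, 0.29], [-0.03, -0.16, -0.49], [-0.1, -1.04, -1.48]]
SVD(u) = [[-0.71, -0.70, 0.05], [-0.16, 0.22, 0.96], [-0.69, 0.68, -0.27]] @ diag([2.012935961105098, 1.7359013898690254, 0.11804736820735143]) @ [[-0.50, 0.75, 0.44], [-0.65, 0.01, -0.76], [0.57, 0.66, -0.48]]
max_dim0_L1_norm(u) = 2.28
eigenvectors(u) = [[1.0, -0.01, -0.61], [-0.01, -0.29, -0.65], [-0.03, -0.96, 0.45]]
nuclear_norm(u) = 3.87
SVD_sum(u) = [[0.71,-1.07,-0.63], [0.16,-0.24,-0.14], [0.69,-1.03,-0.61]] + [[0.8, -0.01, 0.92],[-0.25, 0.0, -0.29],[-0.77, 0.01, -0.89]] + [[0.0, 0.00, -0.00], [0.06, 0.08, -0.05], [-0.02, -0.02, 0.02]]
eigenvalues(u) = [1.51, -1.79, 0.15]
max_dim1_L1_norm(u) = 2.88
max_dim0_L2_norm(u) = 1.59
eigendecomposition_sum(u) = [[1.51,-1.19,0.34], [-0.01,0.01,-0.0], [-0.05,0.04,-0.01]] + [[-0.00, -0.01, -0.02], [-0.02, -0.30, -0.45], [-0.05, -0.99, -1.50]] + [[-0.00,0.12,-0.04], [-0.00,0.13,-0.04], [0.0,-0.09,0.03]]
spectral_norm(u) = 2.01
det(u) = -0.41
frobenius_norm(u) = 2.66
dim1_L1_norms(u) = [2.88, 0.68, 2.62]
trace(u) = -0.13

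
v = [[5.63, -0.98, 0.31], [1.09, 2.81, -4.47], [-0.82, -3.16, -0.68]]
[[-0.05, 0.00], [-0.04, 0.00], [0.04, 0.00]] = v@ [[-0.01, 0.0], [-0.01, 0.00], [0.0, -0.00]]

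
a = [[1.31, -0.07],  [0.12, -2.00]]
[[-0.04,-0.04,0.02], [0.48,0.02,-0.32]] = a @ [[-0.04,-0.03,0.02], [-0.24,-0.01,0.16]]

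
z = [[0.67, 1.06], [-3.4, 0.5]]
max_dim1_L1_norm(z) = 3.9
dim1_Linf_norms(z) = [1.06, 3.4]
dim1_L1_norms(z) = [1.73, 3.9]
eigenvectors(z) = [[0.02+0.49j, 0.02-0.49j], [(-0.87+0j), (-0.87-0j)]]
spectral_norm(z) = 3.48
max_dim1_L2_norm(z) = 3.44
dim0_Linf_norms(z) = [3.4, 1.06]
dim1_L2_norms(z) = [1.25, 3.44]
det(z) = 3.94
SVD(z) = [[-0.16, 0.99], [0.99, 0.16]] @ diag([3.4785390299364716, 1.132371942962485]) @ [[-1.00, 0.09], [0.09, 1.00]]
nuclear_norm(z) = 4.61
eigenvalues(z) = [(0.58+1.9j), (0.58-1.9j)]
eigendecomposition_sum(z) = [[(0.34+0.94j),0.53-0.16j], [(-1.7+0.52j),0.25+0.96j]] + [[(0.34-0.94j), (0.53+0.16j)], [-1.70-0.52j, 0.25-0.96j]]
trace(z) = 1.17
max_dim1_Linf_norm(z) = 3.4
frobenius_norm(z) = 3.66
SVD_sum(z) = [[0.57, -0.05], [-3.42, 0.32]] + [[0.1, 1.11], [0.02, 0.18]]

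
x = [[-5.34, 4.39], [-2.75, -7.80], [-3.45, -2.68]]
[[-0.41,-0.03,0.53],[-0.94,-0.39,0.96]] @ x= [[0.44, -2.99], [2.78, -3.66]]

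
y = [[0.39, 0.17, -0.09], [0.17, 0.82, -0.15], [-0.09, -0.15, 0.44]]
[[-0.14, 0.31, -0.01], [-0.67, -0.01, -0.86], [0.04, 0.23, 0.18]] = y@[[-0.05, 1.0, 0.49], [-0.84, -0.09, -1.13], [-0.21, 0.70, 0.12]]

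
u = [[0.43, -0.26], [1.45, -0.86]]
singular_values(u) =[1.76, 0.0]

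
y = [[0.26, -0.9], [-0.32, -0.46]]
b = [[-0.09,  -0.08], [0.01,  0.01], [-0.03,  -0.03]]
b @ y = [[0.00, 0.12], [-0.0, -0.01], [0.0, 0.04]]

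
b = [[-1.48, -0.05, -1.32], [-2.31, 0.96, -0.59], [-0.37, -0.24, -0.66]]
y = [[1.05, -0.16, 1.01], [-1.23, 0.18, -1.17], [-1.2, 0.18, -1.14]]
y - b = [[2.53, -0.11, 2.33],[1.08, -0.78, -0.58],[-0.83, 0.42, -0.48]]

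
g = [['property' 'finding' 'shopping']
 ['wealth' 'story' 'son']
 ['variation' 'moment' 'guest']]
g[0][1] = 'finding'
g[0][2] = 'shopping'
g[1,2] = 'son'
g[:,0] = ['property', 'wealth', 'variation']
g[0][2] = 'shopping'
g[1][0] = 'wealth'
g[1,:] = ['wealth', 'story', 'son']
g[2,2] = 'guest'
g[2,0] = 'variation'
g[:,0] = ['property', 'wealth', 'variation']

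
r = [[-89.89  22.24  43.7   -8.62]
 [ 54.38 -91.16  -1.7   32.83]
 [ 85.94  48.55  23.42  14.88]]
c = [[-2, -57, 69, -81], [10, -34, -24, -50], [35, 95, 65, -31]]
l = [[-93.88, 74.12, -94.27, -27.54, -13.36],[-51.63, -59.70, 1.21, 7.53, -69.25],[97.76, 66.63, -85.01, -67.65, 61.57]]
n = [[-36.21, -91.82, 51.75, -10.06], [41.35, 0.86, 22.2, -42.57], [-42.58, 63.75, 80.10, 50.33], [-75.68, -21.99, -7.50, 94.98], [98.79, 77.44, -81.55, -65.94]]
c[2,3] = -31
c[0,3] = -81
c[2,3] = -31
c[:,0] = [-2, 10, 35]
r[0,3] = -8.62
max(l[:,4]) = 61.57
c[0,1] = -57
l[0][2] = -94.27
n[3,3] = 94.98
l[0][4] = -13.36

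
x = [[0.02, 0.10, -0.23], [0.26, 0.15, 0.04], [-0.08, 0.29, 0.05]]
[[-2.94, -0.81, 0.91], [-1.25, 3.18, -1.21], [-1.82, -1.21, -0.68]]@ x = [[-0.34, -0.15, 0.69],  [0.9, 0.00, 0.35],  [-0.30, -0.56, 0.34]]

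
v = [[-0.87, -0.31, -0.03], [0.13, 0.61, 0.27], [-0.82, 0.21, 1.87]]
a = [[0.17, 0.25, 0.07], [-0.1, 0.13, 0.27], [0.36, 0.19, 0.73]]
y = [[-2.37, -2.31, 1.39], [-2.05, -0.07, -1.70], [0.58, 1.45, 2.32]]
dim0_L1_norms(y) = [5.0, 3.83, 5.41]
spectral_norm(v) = 2.09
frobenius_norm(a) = 0.95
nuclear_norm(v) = 3.48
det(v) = -0.81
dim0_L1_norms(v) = [1.82, 1.13, 2.17]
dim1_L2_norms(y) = [3.59, 2.66, 2.8]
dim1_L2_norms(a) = [0.31, 0.32, 0.84]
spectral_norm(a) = 0.89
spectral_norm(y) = 3.97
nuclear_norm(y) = 8.58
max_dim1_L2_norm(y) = 3.59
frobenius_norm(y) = 5.27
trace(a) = 1.03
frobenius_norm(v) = 2.35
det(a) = 0.05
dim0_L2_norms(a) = [0.41, 0.34, 0.78]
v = a @ y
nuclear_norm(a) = 1.34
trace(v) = 1.61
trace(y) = -0.12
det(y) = -18.24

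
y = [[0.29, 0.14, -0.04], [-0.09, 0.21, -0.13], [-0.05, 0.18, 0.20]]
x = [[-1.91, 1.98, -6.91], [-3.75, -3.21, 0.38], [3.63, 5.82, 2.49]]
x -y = [[-2.20, 1.84, -6.87], [-3.66, -3.42, 0.51], [3.68, 5.64, 2.29]]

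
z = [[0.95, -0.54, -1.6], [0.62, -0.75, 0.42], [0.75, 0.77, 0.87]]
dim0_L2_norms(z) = [1.36, 1.2, 1.87]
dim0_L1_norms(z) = [2.32, 2.06, 2.89]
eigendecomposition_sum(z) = [[0.48+0.64j,-0.29+0.28j,-0.79+0.62j], [(0.24-0.04j),0.03+0.12j,0.05+0.30j], [0.40-0.39j,(0.22+0.18j),0.50+0.50j]] + [[(0.48-0.64j),(-0.29-0.28j),-0.79-0.62j], [0.24+0.04j,0.03-0.12j,(0.05-0.3j)], [(0.4+0.39j),(0.22-0.18j),(0.5-0.5j)]] + [[-0.01+0.00j, 0.04-0.00j, (-0.02-0j)], [(0.14-0j), (-0.82+0j), (0.31+0j)], [-0.06+0.00j, 0.33-0.00j, (-0.13-0j)]]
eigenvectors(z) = [[-0.80+0.00j, (-0.8-0j), 0.05+0.00j], [(-0.11+0.21j), -0.11-0.21j, -0.93+0.00j], [0.07+0.55j, (0.07-0.55j), (0.37+0j)]]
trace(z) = 1.07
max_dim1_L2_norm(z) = 1.94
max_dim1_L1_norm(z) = 3.09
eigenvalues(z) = [(1.01+1.25j), (1.01-1.25j), (-0.95+0j)]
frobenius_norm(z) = 2.61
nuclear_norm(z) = 4.28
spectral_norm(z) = 2.07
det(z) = -2.47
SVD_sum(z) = [[0.53,-0.78,-1.62], [0.04,-0.05,-0.11], [-0.24,0.35,0.74]] + [[0.38, 0.00, 0.13],[0.68, 0.0, 0.22],[0.94, 0.0, 0.31]] + [[0.03, 0.24, -0.1],  [-0.10, -0.7, 0.3],  [0.06, 0.42, -0.18]]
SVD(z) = [[-0.91, -0.31, 0.28], [-0.06, -0.56, -0.83], [0.41, -0.77, 0.49]] @ diag([2.0676625805361217, 1.2843298581546485, 0.9300367027720826]) @ [[-0.28, 0.41, 0.87], [-0.95, -0.0, -0.31], [0.13, 0.91, -0.39]]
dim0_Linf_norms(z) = [0.95, 0.77, 1.6]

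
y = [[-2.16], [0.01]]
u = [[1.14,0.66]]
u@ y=[[-2.46]]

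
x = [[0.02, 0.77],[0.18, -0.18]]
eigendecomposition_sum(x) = [[0.19, 0.31],[0.07, 0.11]] + [[-0.17, 0.46], [0.11, -0.29]]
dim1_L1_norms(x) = [0.79, 0.36]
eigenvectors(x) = [[0.94, -0.85], [0.35, 0.53]]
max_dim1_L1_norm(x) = 0.79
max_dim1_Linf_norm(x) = 0.77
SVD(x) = [[-0.97,0.23], [0.23,0.97]] @ diag([0.7910672302852485, 0.17975716166213146]) @ [[0.03, -1.0],[1.00, 0.03]]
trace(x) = -0.16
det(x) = -0.14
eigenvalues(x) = [0.31, -0.47]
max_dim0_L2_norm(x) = 0.79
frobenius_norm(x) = 0.81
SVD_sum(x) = [[-0.02, 0.77],  [0.01, -0.19]] + [[0.04, 0.0], [0.17, 0.01]]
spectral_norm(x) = 0.79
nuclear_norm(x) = 0.97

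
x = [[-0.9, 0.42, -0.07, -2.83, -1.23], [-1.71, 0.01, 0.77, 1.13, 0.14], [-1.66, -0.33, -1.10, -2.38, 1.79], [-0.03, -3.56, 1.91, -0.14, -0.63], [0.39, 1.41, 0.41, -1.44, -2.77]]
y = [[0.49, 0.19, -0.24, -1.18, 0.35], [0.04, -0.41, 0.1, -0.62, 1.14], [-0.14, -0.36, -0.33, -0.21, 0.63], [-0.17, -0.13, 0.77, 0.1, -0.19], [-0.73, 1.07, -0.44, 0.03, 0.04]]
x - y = [[-1.39, 0.23, 0.17, -1.65, -1.58], [-1.75, 0.42, 0.67, 1.75, -1.00], [-1.52, 0.03, -0.77, -2.17, 1.16], [0.14, -3.43, 1.14, -0.24, -0.44], [1.12, 0.34, 0.85, -1.47, -2.81]]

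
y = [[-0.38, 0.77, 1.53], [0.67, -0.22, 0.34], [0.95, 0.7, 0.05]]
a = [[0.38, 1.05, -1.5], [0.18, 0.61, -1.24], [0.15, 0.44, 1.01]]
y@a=[[0.22, 0.74, 1.16], [0.27, 0.72, -0.39], [0.49, 1.45, -2.24]]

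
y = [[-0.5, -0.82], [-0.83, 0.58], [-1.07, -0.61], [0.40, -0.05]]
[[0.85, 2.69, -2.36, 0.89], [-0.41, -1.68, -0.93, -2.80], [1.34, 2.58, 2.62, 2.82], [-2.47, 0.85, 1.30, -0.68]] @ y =[[0.22,  2.26],  [1.47,  0.07],  [-4.49,  -1.34],  [-1.13,  1.76]]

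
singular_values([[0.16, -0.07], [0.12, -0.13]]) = [0.24, 0.05]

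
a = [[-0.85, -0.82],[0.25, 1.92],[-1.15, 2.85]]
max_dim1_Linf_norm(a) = 2.85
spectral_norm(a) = 3.59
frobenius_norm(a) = 3.82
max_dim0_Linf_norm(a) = 2.85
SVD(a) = [[0.18, 0.76],[-0.51, -0.47],[-0.84, 0.45]] @ diag([3.590330471730583, 1.3031987967163157]) @ [[0.19, -0.98], [-0.98, -0.19]]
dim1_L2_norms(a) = [1.18, 1.94, 3.07]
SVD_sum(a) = [[0.12, -0.63],[-0.35, 1.8],[-0.58, 2.96]] + [[-0.97, -0.19], [0.60, 0.12], [-0.57, -0.11]]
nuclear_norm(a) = 4.89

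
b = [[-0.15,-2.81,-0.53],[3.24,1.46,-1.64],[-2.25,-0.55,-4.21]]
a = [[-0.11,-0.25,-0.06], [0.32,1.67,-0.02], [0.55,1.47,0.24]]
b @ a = [[-1.17, -5.43, -0.06], [-0.79, -0.78, -0.62], [-2.24, -6.54, -0.86]]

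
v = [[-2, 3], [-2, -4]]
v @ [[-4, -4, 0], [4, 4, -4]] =[[20, 20, -12], [-8, -8, 16]]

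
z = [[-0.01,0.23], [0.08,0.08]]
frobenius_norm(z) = 0.26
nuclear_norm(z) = 0.32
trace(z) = 0.07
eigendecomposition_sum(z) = [[-0.07, 0.09], [0.03, -0.04]] + [[0.06, 0.14], [0.05, 0.12]]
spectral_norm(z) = 0.24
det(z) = -0.02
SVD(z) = [[0.94, 0.35], [0.35, -0.94]] @ diag([0.24416485070192395, 0.0786353971294555]) @ [[0.08, 1.0], [-1.0, 0.08]]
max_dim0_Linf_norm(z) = 0.23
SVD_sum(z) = [[0.02, 0.23], [0.01, 0.09]] + [[-0.03,0.00], [0.07,-0.01]]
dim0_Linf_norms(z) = [0.08, 0.23]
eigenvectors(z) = [[-0.92, -0.77],[0.39, -0.63]]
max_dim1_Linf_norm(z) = 0.23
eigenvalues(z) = [-0.11, 0.18]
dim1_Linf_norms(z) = [0.23, 0.08]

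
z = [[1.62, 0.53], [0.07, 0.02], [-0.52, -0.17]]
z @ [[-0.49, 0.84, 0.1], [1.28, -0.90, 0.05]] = [[-0.12, 0.88, 0.19],[-0.01, 0.04, 0.01],[0.04, -0.28, -0.06]]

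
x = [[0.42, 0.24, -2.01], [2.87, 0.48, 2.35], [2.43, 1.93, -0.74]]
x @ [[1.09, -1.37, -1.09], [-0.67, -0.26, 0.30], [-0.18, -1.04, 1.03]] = [[0.66, 1.45, -2.46], [2.38, -6.50, -0.56], [1.49, -3.06, -2.83]]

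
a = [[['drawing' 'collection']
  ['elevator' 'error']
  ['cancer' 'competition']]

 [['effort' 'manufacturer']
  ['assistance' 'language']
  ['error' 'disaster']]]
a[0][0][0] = 'drawing'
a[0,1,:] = ['elevator', 'error']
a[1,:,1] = ['manufacturer', 'language', 'disaster']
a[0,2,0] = 'cancer'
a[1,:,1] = ['manufacturer', 'language', 'disaster']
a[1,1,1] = 'language'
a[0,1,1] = 'error'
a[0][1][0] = 'elevator'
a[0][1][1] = 'error'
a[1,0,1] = 'manufacturer'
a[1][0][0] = 'effort'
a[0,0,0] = 'drawing'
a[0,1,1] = 'error'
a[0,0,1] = 'collection'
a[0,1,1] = 'error'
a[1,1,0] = 'assistance'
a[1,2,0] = 'error'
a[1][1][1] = 'language'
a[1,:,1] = ['manufacturer', 'language', 'disaster']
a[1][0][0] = 'effort'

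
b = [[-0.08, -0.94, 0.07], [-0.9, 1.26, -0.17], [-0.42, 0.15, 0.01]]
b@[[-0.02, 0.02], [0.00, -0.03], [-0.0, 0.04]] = [[0.0, 0.03], [0.02, -0.06], [0.01, -0.01]]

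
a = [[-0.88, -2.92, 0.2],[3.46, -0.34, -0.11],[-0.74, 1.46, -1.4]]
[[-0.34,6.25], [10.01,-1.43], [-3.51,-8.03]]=a @ [[2.83,-0.45], [-0.72,-1.72], [0.26,4.18]]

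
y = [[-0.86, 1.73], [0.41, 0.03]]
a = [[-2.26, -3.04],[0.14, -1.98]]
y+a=[[-3.12, -1.31], [0.55, -1.95]]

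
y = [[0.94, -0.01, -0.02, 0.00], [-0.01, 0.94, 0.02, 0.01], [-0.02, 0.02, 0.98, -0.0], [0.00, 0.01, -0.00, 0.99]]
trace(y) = 3.85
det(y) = 0.86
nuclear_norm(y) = 3.85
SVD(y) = [[-0.32,0.18,-0.74,-0.56], [0.38,-0.03,0.44,-0.81], [0.75,-0.43,-0.5,0.1], [0.44,0.89,-0.08,0.13]] @ diag([0.99878675761627, 0.9896753259805511, 0.9325089082474167, 0.9290290081557626]) @ [[-0.32,0.38,0.75,0.44], [0.18,-0.03,-0.43,0.89], [-0.74,0.44,-0.5,-0.08], [-0.56,-0.81,0.10,0.13]]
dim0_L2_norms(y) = [0.94, 0.94, 0.98, 0.99]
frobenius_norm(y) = 1.93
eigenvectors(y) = [[-0.56,-0.74,-0.32,0.18], [-0.81,0.44,0.38,-0.03], [0.1,-0.5,0.75,-0.43], [0.13,-0.08,0.44,0.89]]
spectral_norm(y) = 1.00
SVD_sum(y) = [[0.1, -0.12, -0.24, -0.14], [-0.12, 0.15, 0.29, 0.17], [-0.24, 0.29, 0.56, 0.33], [-0.14, 0.17, 0.33, 0.19]] + [[0.03, -0.01, -0.07, 0.16], [-0.01, 0.0, 0.01, -0.03], [-0.07, 0.01, 0.18, -0.37], [0.16, -0.03, -0.37, 0.78]] + [[0.52, -0.3, 0.35, 0.05],  [-0.30, 0.18, -0.2, -0.03],  [0.35, -0.2, 0.23, 0.04],  [0.05, -0.03, 0.04, 0.01]] + [[0.29,0.42,-0.05,-0.07], [0.42,0.61,-0.07,-0.10], [-0.05,-0.07,0.01,0.01], [-0.07,-0.10,0.01,0.02]]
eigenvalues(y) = [0.93, 0.93, 1.0, 0.99]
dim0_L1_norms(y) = [0.97, 0.98, 1.02, 1.0]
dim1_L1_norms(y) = [0.97, 0.98, 1.02, 1.0]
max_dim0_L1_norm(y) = 1.02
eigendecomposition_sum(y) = [[0.29,0.42,-0.05,-0.07], [0.42,0.61,-0.07,-0.10], [-0.05,-0.07,0.01,0.01], [-0.07,-0.10,0.01,0.02]] + [[0.52, -0.30, 0.35, 0.05], [-0.3, 0.18, -0.2, -0.03], [0.35, -0.20, 0.23, 0.04], [0.05, -0.03, 0.04, 0.01]] + [[0.1, -0.12, -0.24, -0.14],[-0.12, 0.15, 0.29, 0.17],[-0.24, 0.29, 0.56, 0.33],[-0.14, 0.17, 0.33, 0.19]] + [[0.03,  -0.01,  -0.07,  0.16], [-0.01,  0.00,  0.01,  -0.03], [-0.07,  0.01,  0.18,  -0.37], [0.16,  -0.03,  -0.37,  0.78]]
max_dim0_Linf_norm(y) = 0.99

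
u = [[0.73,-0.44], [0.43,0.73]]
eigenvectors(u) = [[0.71+0.00j, 0.71-0.00j],[-0.7j, 0.00+0.70j]]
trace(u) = 1.46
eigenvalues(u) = [(0.73+0.43j), (0.73-0.43j)]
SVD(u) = [[-0.87, 0.49],[0.49, 0.87]] @ diag([0.8547793831342345, 0.8447793831342344]) @ [[-0.49,0.87], [0.87,0.49]]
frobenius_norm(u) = 1.20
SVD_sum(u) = [[0.37, -0.65], [-0.21, 0.37]] + [[0.36, 0.21], [0.64, 0.36]]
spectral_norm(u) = 0.85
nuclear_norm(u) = 1.70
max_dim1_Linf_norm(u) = 0.73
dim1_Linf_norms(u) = [0.73, 0.73]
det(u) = 0.72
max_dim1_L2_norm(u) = 0.85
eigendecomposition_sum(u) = [[0.36+0.22j,  (-0.22+0.37j)], [0.22-0.36j,  0.36+0.22j]] + [[(0.36-0.22j), (-0.22-0.37j)], [0.22+0.36j, 0.36-0.22j]]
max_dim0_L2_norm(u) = 0.85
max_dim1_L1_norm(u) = 1.17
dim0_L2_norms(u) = [0.85, 0.85]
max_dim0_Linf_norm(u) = 0.73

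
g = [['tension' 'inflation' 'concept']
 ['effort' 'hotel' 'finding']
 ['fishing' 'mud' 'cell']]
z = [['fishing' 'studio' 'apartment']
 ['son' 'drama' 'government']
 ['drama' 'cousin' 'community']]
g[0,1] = 'inflation'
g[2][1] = 'mud'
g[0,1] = 'inflation'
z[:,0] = ['fishing', 'son', 'drama']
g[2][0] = 'fishing'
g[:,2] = ['concept', 'finding', 'cell']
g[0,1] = 'inflation'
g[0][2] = 'concept'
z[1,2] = 'government'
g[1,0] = 'effort'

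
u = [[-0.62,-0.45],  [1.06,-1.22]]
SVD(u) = [[-0.05, 1.0], [1.0, 0.05]] @ diag([1.6179507588004491, 0.76232233477516]) @ [[0.67, -0.74], [-0.74, -0.67]]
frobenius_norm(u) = 1.79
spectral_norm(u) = 1.62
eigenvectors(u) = [[(0.24+0.49j), (0.24-0.49j)],[0.84+0.00j, (0.84-0j)]]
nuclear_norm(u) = 2.38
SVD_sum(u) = [[-0.06, 0.06], [1.09, -1.19]] + [[-0.56, -0.51], [-0.03, -0.03]]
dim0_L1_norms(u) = [1.68, 1.67]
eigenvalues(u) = [(-0.92+0.62j), (-0.92-0.62j)]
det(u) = 1.23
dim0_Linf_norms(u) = [1.06, 1.22]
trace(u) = -1.84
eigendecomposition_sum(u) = [[(-0.31+0.53j),  -0.22-0.33j], [(0.53+0.78j),  -0.61+0.09j]] + [[-0.31-0.53j, -0.22+0.33j], [0.53-0.78j, -0.61-0.09j]]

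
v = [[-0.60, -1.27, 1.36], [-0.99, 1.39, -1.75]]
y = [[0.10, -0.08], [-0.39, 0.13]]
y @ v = [[0.02,-0.24,0.28], [0.11,0.68,-0.76]]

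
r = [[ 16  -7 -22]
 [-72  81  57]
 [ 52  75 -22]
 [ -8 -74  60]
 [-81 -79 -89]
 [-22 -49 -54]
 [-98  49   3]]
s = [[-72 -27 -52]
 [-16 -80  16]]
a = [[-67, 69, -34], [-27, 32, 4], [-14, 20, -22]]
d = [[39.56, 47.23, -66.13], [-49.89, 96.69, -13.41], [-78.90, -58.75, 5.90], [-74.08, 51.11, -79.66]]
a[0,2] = -34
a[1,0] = -27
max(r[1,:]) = 81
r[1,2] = 57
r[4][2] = -89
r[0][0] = 16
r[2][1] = 75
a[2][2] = -22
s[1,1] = -80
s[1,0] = -16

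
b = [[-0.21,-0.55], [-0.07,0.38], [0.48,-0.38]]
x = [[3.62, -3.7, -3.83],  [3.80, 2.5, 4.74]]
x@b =[[-2.34, -1.94],  [1.3, -2.94]]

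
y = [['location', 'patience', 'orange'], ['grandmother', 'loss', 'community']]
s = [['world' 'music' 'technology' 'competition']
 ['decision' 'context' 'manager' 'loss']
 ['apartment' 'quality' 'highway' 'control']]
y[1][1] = 'loss'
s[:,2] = ['technology', 'manager', 'highway']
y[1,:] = ['grandmother', 'loss', 'community']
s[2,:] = ['apartment', 'quality', 'highway', 'control']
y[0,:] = ['location', 'patience', 'orange']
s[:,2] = ['technology', 'manager', 'highway']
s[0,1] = 'music'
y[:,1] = ['patience', 'loss']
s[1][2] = 'manager'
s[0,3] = 'competition'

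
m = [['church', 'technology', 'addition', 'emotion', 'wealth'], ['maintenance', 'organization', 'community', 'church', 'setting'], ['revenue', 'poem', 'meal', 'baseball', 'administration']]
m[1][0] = 'maintenance'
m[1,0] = 'maintenance'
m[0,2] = 'addition'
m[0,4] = 'wealth'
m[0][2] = 'addition'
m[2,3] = 'baseball'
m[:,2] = ['addition', 'community', 'meal']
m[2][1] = 'poem'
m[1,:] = ['maintenance', 'organization', 'community', 'church', 'setting']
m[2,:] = ['revenue', 'poem', 'meal', 'baseball', 'administration']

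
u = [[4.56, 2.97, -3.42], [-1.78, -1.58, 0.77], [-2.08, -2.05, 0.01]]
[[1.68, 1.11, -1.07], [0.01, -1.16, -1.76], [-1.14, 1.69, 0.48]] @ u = [[7.91, 5.43, -4.9], [5.77, 5.47, -0.94], [-9.2, -7.04, 5.2]]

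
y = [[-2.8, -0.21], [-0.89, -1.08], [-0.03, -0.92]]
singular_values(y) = [3.0, 1.3]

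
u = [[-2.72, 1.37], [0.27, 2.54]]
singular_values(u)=[3.31, 2.2]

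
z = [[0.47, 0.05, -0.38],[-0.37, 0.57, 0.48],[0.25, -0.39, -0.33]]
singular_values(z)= [1.1, 0.42, 0.0]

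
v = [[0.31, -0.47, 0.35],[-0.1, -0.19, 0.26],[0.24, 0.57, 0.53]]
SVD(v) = [[-0.04, 0.93, -0.36], [0.0, 0.36, 0.93], [1.00, 0.03, -0.01]] @ diag([0.8146689779819563, 0.7052577762372323, 0.235639396898627]) @ [[0.28, 0.72, 0.64], [0.37, -0.69, 0.62], [-0.89, -0.06, 0.46]]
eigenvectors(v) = [[0.59, 0.91, 0.46], [0.63, -0.3, 0.19], [-0.50, -0.28, 0.87]]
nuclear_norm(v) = 1.76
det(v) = -0.14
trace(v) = 0.65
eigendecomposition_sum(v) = [[-0.07,-0.31,0.1], [-0.07,-0.33,0.11], [0.06,0.26,-0.09]] + [[0.24, -0.28, -0.07], [-0.08, 0.09, 0.02], [-0.07, 0.09, 0.02]] + [[0.14, 0.12, 0.32], [0.05, 0.05, 0.13], [0.26, 0.23, 0.59]]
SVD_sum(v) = [[-0.01, -0.02, -0.02], [0.0, 0.00, 0.0], [0.23, 0.59, 0.52]] + [[0.24, -0.45, 0.41],  [0.09, -0.18, 0.16],  [0.01, -0.02, 0.01]] + [[0.08,0.01,-0.04], [-0.19,-0.01,0.10], [0.00,0.0,-0.00]]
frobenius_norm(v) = 1.10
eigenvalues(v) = [-0.49, 0.36, 0.78]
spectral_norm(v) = 0.81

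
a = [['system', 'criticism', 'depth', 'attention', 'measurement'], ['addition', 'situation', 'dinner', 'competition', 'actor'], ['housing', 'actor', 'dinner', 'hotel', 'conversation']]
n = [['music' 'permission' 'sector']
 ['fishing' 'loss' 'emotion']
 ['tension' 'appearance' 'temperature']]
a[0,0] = 'system'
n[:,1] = ['permission', 'loss', 'appearance']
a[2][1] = 'actor'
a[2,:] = ['housing', 'actor', 'dinner', 'hotel', 'conversation']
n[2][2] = 'temperature'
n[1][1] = 'loss'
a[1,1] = 'situation'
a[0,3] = 'attention'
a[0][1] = 'criticism'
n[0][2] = 'sector'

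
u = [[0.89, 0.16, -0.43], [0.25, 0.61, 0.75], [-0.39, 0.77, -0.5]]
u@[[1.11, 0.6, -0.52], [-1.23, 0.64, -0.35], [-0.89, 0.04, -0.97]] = [[1.17,0.62,-0.1], [-1.14,0.57,-1.07], [-0.94,0.24,0.42]]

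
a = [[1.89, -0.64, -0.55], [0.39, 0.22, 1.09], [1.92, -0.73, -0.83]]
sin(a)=[[1.64, -0.52, -0.35],[-0.18, 0.46, 1.41],[1.78, -0.65, -0.68]]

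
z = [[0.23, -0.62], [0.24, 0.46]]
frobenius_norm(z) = 0.84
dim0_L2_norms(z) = [0.33, 0.77]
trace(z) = 0.69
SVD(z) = [[-0.82, 0.57],[0.57, 0.82]] @ diag([0.7733862556348664, 0.32920160934461007]) @ [[-0.07, 1.00], [1.0, 0.07]]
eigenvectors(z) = [[(0.85+0j), (0.85-0j)],[-0.16-0.50j, -0.16+0.50j]]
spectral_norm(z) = 0.77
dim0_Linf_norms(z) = [0.24, 0.62]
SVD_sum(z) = [[0.04, -0.63], [-0.03, 0.44]] + [[0.19, 0.01], [0.27, 0.02]]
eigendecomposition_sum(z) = [[0.12+0.24j, -0.31+0.29j], [(0.12-0.11j), 0.23+0.13j]] + [[0.12-0.24j,-0.31-0.29j], [(0.12+0.11j),(0.23-0.13j)]]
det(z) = 0.25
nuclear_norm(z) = 1.10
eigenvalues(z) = [(0.35+0.37j), (0.35-0.37j)]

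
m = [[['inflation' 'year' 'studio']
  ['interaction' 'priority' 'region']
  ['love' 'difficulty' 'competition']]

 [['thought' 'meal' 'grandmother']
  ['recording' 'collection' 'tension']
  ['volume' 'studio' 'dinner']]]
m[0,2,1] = 'difficulty'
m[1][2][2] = 'dinner'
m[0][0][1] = 'year'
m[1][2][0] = 'volume'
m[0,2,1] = 'difficulty'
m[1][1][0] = 'recording'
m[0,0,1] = 'year'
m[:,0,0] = ['inflation', 'thought']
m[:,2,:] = [['love', 'difficulty', 'competition'], ['volume', 'studio', 'dinner']]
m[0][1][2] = 'region'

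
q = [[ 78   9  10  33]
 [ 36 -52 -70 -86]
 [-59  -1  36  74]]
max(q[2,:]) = 74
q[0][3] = 33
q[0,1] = 9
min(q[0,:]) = 9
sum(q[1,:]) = -172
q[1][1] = -52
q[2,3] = 74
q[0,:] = [78, 9, 10, 33]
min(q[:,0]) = -59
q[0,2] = 10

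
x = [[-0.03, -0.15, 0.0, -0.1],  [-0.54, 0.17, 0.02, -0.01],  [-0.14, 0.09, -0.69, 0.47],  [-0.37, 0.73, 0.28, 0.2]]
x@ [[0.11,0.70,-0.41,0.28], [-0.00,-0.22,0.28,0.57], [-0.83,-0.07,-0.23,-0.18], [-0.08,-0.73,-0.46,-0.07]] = [[0.0, 0.08, 0.02, -0.09], [-0.08, -0.41, 0.27, -0.06], [0.52, -0.41, 0.03, 0.1], [-0.29, -0.59, 0.20, 0.25]]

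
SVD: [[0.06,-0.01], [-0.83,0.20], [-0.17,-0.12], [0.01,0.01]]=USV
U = [[-0.07, -0.02], [0.98, -0.17], [0.16, 0.98], [-0.01, -0.08]]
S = [0.87, 0.15]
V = [[-0.98, 0.21], [-0.21, -0.98]]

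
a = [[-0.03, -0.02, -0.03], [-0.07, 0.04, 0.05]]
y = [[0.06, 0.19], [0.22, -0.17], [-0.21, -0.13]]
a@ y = [[0.0, 0.0], [-0.01, -0.03]]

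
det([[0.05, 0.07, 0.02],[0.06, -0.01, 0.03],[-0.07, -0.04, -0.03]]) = -0.000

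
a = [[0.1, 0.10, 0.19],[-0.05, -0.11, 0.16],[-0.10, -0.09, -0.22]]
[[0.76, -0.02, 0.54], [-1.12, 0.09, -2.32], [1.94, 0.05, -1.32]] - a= [[0.66, -0.12, 0.35], [-1.07, 0.20, -2.48], [2.04, 0.14, -1.1]]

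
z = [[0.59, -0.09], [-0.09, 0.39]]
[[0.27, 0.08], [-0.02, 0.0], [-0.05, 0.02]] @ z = [[0.15, 0.01], [-0.01, 0.0], [-0.03, 0.01]]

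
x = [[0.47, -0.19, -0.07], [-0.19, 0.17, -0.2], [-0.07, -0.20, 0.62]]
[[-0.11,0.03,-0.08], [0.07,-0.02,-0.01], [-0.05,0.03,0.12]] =x @ [[-0.24, 0.14, -0.12], [-0.00, 0.15, 0.06], [-0.11, 0.11, 0.2]]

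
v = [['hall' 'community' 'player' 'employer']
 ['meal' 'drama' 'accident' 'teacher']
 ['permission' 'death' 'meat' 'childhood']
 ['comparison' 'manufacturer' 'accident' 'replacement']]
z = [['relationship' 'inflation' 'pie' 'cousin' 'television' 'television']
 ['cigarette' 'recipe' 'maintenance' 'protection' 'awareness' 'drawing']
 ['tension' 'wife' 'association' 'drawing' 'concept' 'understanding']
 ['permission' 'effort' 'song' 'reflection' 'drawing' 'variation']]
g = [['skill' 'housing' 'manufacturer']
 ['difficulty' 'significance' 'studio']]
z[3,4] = 'drawing'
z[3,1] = 'effort'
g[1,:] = ['difficulty', 'significance', 'studio']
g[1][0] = 'difficulty'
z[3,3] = 'reflection'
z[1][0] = 'cigarette'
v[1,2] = 'accident'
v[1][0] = 'meal'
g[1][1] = 'significance'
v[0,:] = ['hall', 'community', 'player', 'employer']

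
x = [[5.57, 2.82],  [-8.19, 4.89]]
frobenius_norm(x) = 11.40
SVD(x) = [[-0.43, 0.9], [0.90, 0.43]] @ diag([10.299722960375203, 4.886840179453374]) @ [[-0.95, 0.31], [0.31, 0.95]]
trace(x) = 10.46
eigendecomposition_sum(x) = [[2.78+2.21j, (1.41-1.54j)], [(-4.09+4.47j), 2.45+2.58j]] + [[(2.78-2.21j), 1.41+1.54j], [-4.09-4.47j, 2.45-2.58j]]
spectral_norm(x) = 10.30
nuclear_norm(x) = 15.19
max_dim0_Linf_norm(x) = 8.19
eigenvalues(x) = [(5.23+4.79j), (5.23-4.79j)]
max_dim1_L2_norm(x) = 9.54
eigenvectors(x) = [[(-0.04-0.5j), -0.04+0.50j], [0.86+0.00j, 0.86-0.00j]]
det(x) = 50.33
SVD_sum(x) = [[4.19, -1.38], [-8.84, 2.9]] + [[1.38,  4.20], [0.65,  1.99]]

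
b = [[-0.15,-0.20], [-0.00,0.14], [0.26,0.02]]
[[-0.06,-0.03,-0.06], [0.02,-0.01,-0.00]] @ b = [[-0.01, 0.01], [-0.00, -0.01]]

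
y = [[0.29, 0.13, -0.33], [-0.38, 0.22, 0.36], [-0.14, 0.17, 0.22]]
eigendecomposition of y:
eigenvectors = [[(-0.24+0j), 0.70+0.00j, 0.70-0.00j], [0.82+0.00j, 0.23+0.42j, 0.23-0.42j], [(0.52+0j), (0.52-0.08j), 0.52+0.08j]]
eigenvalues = [(0.56+0j), (0.09+0.12j), (0.09-0.12j)]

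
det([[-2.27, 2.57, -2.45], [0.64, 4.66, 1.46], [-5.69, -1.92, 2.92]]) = -125.357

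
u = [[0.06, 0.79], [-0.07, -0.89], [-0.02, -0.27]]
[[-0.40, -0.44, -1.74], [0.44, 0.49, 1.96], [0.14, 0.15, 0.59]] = u @[[1.67, 0.32, -0.51], [-0.63, -0.58, -2.16]]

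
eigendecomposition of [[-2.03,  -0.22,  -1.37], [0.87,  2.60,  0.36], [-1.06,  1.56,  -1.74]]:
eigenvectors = [[0.73, -0.68, -0.15], [-0.15, 0.10, 0.92], [0.67, 0.73, 0.37]]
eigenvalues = [-3.24, -0.53, 2.6]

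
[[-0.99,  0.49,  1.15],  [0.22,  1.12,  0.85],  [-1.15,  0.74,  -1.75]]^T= [[-0.99, 0.22, -1.15],[0.49, 1.12, 0.74],[1.15, 0.85, -1.75]]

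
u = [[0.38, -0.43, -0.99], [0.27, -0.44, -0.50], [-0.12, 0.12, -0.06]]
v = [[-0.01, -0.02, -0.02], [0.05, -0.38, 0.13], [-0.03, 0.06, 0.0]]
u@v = [[0.0, 0.10, -0.06], [-0.01, 0.13, -0.06], [0.01, -0.05, 0.02]]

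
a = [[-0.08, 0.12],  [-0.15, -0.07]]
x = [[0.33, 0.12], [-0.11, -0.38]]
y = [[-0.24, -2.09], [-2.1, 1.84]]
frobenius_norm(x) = 0.53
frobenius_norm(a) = 0.22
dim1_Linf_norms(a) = [0.12, 0.15]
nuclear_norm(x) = 0.71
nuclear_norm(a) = 0.31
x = y @ a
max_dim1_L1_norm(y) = 3.94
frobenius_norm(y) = 3.50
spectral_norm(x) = 0.47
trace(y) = 1.60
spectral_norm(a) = 0.17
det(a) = 0.02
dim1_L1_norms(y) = [2.33, 3.94]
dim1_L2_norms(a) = [0.14, 0.17]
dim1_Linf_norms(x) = [0.33, 0.38]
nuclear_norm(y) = 4.68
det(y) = -4.83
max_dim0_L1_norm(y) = 3.93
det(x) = -0.11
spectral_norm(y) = 3.14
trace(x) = -0.05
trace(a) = -0.15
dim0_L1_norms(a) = [0.23, 0.19]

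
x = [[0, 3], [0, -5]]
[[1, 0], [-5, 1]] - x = [[1, -3], [-5, 6]]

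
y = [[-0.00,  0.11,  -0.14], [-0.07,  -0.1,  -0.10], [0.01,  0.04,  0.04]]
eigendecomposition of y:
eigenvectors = [[-0.78+0.00j,-0.78-0.00j,-0.91+0.00j],[(0.18-0.57j),(0.18+0.57j),0.19+0.00j],[(-0.13+0.12j),(-0.13-0.12j),(0.38+0j)]]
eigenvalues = [(-0.05+0.1j), (-0.05-0.1j), (0.04+0j)]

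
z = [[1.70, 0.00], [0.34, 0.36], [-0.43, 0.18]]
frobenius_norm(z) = 1.83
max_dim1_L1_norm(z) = 1.7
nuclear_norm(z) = 2.19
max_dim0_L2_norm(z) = 1.79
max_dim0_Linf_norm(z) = 1.7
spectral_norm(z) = 1.79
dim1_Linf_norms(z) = [1.7, 0.36, 0.43]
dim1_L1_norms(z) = [1.7, 0.7, 0.61]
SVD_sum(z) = [[1.7,0.03], [0.35,0.01], [-0.43,-0.01]] + [[0.0, -0.03],  [-0.01, 0.35],  [-0.0, 0.19]]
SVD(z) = [[-0.95,  0.06], [-0.19,  -0.88], [0.24,  -0.46]] @ diag([1.7863841972775905, 0.4016609263009024]) @ [[-1.00, -0.01], [0.01, -1.0]]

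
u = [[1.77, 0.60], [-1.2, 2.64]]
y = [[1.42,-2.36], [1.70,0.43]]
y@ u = [[5.35, -5.38], [2.49, 2.16]]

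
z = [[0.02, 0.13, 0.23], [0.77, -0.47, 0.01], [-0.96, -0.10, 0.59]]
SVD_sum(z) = [[-0.08, 0.01, 0.03], [0.71, -0.12, -0.28], [-0.99, 0.16, 0.4]] + [[0.01,-0.04,0.03],[0.06,-0.35,0.3],[0.04,-0.25,0.21]] + [[0.09,0.16,0.16],  [-0.00,-0.01,-0.01],  [-0.01,-0.02,-0.02]]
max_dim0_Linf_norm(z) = 0.96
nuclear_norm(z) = 2.15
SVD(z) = [[0.06, 0.09, -0.99],[-0.58, 0.81, 0.04],[0.81, 0.57, 0.11]] @ diag([1.3336228844868026, 0.5695981373101996, 0.24659270862264185]) @ [[-0.92,0.15,0.37], [0.14,-0.75,0.65], [-0.37,-0.64,-0.67]]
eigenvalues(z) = [(0.38+0.41j), (0.38-0.41j), (-0.61+0j)]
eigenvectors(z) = [[0.19-0.33j, 0.19+0.33j, -0.18+0.00j], [(0.03-0.32j), 0.03+0.32j, (0.98+0j)], [0.87+0.00j, 0.87-0.00j, -0.06+0.00j]]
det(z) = -0.19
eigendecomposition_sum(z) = [[0.06+0.27j,0.02+0.04j,0.11-0.09j], [(0.13+0.18j),(0.03+0.03j),(0.05-0.1j)], [-0.46+0.41j,-0.07+0.08j,(0.29+0.11j)]] + [[0.06-0.27j,  (0.02-0.04j),  (0.11+0.09j)], [0.13-0.18j,  0.03-0.03j,  (0.05+0.1j)], [-0.46-0.41j,  (-0.07-0.08j),  (0.29-0.11j)]] + [[-0.09+0.00j, 0.10-0.00j, (0.02-0j)], [0.50-0.00j, -0.53+0.00j, -0.09+0.00j], [-0.03+0.00j, (0.03-0j), (0.01-0j)]]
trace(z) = 0.14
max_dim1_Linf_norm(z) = 0.96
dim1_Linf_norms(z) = [0.23, 0.77, 0.96]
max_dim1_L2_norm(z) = 1.13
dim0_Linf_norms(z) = [0.96, 0.47, 0.59]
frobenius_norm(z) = 1.47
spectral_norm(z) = 1.33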